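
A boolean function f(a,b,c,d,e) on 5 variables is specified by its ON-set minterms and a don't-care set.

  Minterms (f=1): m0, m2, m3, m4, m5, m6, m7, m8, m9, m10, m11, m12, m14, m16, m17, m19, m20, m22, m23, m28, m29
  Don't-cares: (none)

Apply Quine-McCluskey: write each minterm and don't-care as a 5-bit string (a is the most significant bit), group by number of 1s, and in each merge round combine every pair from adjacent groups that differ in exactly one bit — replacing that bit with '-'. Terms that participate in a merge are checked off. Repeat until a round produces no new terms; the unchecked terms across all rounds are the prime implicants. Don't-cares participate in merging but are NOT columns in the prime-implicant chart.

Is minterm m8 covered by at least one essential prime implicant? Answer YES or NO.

YES

Round 0: 00000✓ 00010✓ 00011✓ 00100✓ 00101✓ 00110✓ 00111✓ 01000✓ 01001✓ 01010✓ 01011✓ 01100✓ 01110✓ 10000✓ 10001✓ 10011✓ 10100✓ 10110✓ 10111✓ 11100✓ 11101✓
Round 1: -0000✓ -0011✓ -0100✓ -0110✓ -0111✓ -1100✓ 0-000✓ 0-010✓ 0-011✓ 0-100✓ 0-110✓ 00-00✓ 00-10✓ 00-11✓ 000-0✓ 0001-✓ 001-0✓ 001-1✓ 0010-✓ 0011-✓ 01-00✓ 01-10✓ 010-0✓ 010-1✓ 0100-✓ 0101-✓ 011-0✓ 1-100✓ 10-00✓ 10-11✓ 100-1 1000- 101-0✓ 1011-✓ 1110-
Round 2: --100 -0-00 -0-11 -01-0 -011- 0--00✓ 0--10✓ 0-0-0✓ 0-01- 0-1-0✓ 00--0✓ 00-1- 001-- 01--0✓ 010--
Round 3: 0---0
PIs = {--100, -0-00, -0-11, -01-0, -011-, 0---0, 0-01-, 00-1-, 001--, 010--, 100-1, 1000-, 1110-}
Coverage chart:
  m0: -0-00,0---0
  m2: 0---0,0-01-,00-1-
  m3: -0-11,0-01-,00-1-
  m4: --100,-0-00,-01-0,0---0,001--
  m5: 001-- ←essential
  m6: -01-0,-011-,0---0,00-1-,001--
  m7: -0-11,-011-,00-1-,001--
  m8: 0---0,010--
  m9: 010-- ←essential
  m10: 0---0,0-01-,010--
  m11: 0-01-,010--
  m12: --100,0---0
  m14: 0---0 ←essential
  m16: -0-00,1000-
  m17: 100-1,1000-
  m19: -0-11,100-1
  m20: --100,-0-00,-01-0
  m22: -01-0,-011-
  m23: -0-11,-011-
  m28: --100,1110-
  m29: 1110- ←essential
Essential: 0---0, 001--, 010--, 1110-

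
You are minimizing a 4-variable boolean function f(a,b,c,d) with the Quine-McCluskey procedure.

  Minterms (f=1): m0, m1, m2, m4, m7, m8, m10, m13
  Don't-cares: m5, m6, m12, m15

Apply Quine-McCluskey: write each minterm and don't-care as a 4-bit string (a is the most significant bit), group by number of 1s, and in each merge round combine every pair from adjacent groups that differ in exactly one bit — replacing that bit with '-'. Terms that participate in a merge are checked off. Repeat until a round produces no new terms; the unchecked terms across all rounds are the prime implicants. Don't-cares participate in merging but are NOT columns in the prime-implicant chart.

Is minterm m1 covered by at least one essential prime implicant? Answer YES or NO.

YES

Round 0: 0000✓ 0001✓ 0010✓ 0100✓ 0101✓ 0110✓ 0111✓ 1000✓ 1010✓ 1100✓ 1101✓ 1111✓
Round 1: -000✓ -010✓ -100✓ -101✓ -111✓ 0-00✓ 0-01✓ 0-10✓ 00-0✓ 000-✓ 01-0✓ 01-1✓ 010-✓ 011-✓ 1-00✓ 10-0✓ 11-1✓ 110-✓
Round 2: --00 -0-0 -1-1 -10- 0--0 0-0- 01--
PIs = {--00, -0-0, -1-1, -10-, 0--0, 0-0-, 01--}
Coverage chart:
  m0: --00,-0-0,0--0,0-0-
  m1: 0-0- ←essential
  m2: -0-0,0--0
  m4: --00,-10-,0--0,0-0-,01--
  m7: -1-1,01--
  m8: --00,-0-0
  m10: -0-0 ←essential
  m13: -1-1,-10-
Essential: -0-0, 0-0-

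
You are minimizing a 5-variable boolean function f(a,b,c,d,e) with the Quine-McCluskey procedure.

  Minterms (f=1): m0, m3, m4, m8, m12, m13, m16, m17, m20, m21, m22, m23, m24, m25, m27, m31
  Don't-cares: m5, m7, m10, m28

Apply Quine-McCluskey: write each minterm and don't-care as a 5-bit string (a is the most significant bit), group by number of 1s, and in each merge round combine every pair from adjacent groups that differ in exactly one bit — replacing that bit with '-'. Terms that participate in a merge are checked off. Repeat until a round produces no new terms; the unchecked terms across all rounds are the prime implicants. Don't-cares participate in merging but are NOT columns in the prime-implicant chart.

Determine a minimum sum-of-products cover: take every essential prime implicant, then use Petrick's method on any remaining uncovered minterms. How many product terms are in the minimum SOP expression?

[col 0] 00000*, 00011*, 00100*, 00101*, 00111*, 01000*, 01010*, 01100*, 01101*, 10000*, 10001*, 10100*, 10101*, 10110*, 10111*, 11000*, 11001*, 11011*, 11100*, 11111*
[col 1] -0000*, -0100*, -0101*, -0111*, -1000*, -1100*, 0-000*, 0-100*, 0-101*, 00-00*, 00-11, 001-1*, 0010-*, 01-00*, 010-0, 0110-*, 1-000*, 1-001*, 1-100*, 1-111, 10-00*, 10-01*, 1000-*, 101-0*, 101-1*, 1010-*, 1011-*, 11-00*, 11-11, 110-1, 1100-*
[col 2] --000*, --100*, -0-00*, -01-1, -010-, -1-00*, 0--00*, 0-10-, 1--00*, 1-00-, 10-0-, 101--
[col 3] ---00
Prime implicants: ---00, -01-1, -010-, 0-10-, 00-11, 010-0, 1-00-, 1-111, 10-0-, 101--, 11-11, 110-1
PI chart (minterm → PIs covering it):
  0 | ---00  (sole → essential)
  3 | 00-11  (sole → essential)
  4 | ---00,-010-,0-10-
  8 | ---00,010-0
  12 | ---00,0-10-
  13 | 0-10-  (sole → essential)
  16 | ---00,1-00-,10-0-
  17 | 1-00-,10-0-
  20 | ---00,-010-,10-0-,101--
  21 | -01-1,-010-,10-0-,101--
  22 | 101--  (sole → essential)
  23 | -01-1,1-111,101--
  24 | ---00,1-00-
  25 | 1-00-,110-1
  27 | 11-11,110-1
  31 | 1-111,11-11
Essential prime implicants: ---00, 0-10-, 00-11, 101--
Petrick residual → 1-00-, 11-11
Minimum SOP uses 6 PIs: d'e' + a'cd' + a'b'de + ac'd' + ab'c + abde

6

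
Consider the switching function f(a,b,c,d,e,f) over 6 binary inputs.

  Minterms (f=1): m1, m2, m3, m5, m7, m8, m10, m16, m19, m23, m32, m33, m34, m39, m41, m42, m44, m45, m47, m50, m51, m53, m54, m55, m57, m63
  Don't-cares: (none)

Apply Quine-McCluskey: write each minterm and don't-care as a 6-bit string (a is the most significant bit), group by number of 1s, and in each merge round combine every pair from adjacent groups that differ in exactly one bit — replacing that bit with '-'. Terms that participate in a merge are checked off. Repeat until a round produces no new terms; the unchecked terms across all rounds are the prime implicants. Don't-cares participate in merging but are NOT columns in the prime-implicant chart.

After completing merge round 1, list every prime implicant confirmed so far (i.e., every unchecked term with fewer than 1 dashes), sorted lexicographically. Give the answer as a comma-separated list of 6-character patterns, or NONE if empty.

010000

size-2^0 implicants → 000001(✓)  000010(✓)  000011(✓)  000101(✓)  000111(✓)  001000(✓)  001010(✓)  010000  010011(✓)  010111(✓)  100000(✓)  100001(✓)  100010(✓)  100111(✓)  101001(✓)  101010(✓)  101100(✓)  101101(✓)  101111(✓)  110010(✓)  110011(✓)  110101(✓)  110110(✓)  110111(✓)  111001(✓)  111111(✓)
size-2^1 implicants → -00001  -00010(✓)  -00111(✓)  -01010(✓)  -10011(✓)  -10111(✓)  0-0011(✓)  0-0111(✓)  00-010(✓)  000-01(✓)  000-11(✓)  0000-1(✓)  00001-  0001-1(✓)  0010-0  010-11(✓)  1-0010  1-0111(✓)  1-1001  1-1111(✓)  10-001  10-010(✓)  10-111(✓)  1000-0  10000-  101-01  1011-1  10110-  11-111(✓)  110-10(✓)  110-11(✓)  11001-(✓)  1101-1  11011-(✓)
size-2^2 implicants → --0111  -0-010  -10-11  0-0-11  000--1  1--111  110-1-
Unchecked terms (primes): --0111, -0-010, -00001, -10-11, 0-0-11, 000--1, 00001-, 0010-0, 010000, 1--111, 1-0010, 1-1001, 10-001, 1000-0, 10000-, 101-01, 1011-1, 10110-, 110-1-, 1101-1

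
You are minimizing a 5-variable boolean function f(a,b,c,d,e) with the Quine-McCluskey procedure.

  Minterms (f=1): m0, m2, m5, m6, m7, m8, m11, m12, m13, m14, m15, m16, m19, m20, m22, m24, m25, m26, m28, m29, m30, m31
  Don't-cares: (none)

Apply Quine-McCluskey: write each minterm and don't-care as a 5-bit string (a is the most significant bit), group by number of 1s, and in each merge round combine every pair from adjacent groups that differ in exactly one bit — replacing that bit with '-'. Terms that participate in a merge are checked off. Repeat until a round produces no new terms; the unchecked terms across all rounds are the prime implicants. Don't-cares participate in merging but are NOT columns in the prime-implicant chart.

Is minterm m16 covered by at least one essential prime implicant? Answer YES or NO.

NO

size-2^0 implicants → 00000(✓)  00010(✓)  00101(✓)  00110(✓)  00111(✓)  01000(✓)  01011(✓)  01100(✓)  01101(✓)  01110(✓)  01111(✓)  10000(✓)  10011  10100(✓)  10110(✓)  11000(✓)  11001(✓)  11010(✓)  11100(✓)  11101(✓)  11110(✓)  11111(✓)
size-2^1 implicants → -0000(✓)  -0110(✓)  -1000(✓)  -1100(✓)  -1101(✓)  -1110(✓)  -1111(✓)  0-000(✓)  0-101(✓)  0-110(✓)  0-111(✓)  00-10  000-0  001-1(✓)  0011-(✓)  01-00(✓)  01-11  011-0(✓)  011-1(✓)  0110-(✓)  0111-(✓)  1-000(✓)  1-100(✓)  1-110(✓)  10-00(✓)  101-0(✓)  11-00(✓)  11-01(✓)  11-10(✓)  110-0(✓)  1100-(✓)  111-0(✓)  111-1(✓)  1110-(✓)  1111-(✓)
size-2^2 implicants → --000  --110  -1-00  -11-0(✓)  -11-1(✓)  -110-(✓)  -111-(✓)  0-1-1  0-11-  011--(✓)  1--00  1-1-0  11--0  11-0-  111--(✓)
size-2^3 implicants → -11--
Unchecked terms (primes): --000, --110, -1-00, -11--, 0-1-1, 0-11-, 00-10, 000-0, 01-11, 1--00, 1-1-0, 10011, 11--0, 11-0-
Minterm coverage:
  m0 ⊆ --000,000-0
  m2 ⊆ 00-10,000-0
  m5 ⊆ 0-1-1 [E]
  m6 ⊆ --110,0-11-,00-10
  m7 ⊆ 0-1-1,0-11-
  m8 ⊆ --000,-1-00
  m11 ⊆ 01-11 [E]
  m12 ⊆ -1-00,-11--
  m13 ⊆ -11--,0-1-1
  m14 ⊆ --110,-11--,0-11-
  m15 ⊆ -11--,0-1-1,0-11-,01-11
  m16 ⊆ --000,1--00
  m19 ⊆ 10011 [E]
  m20 ⊆ 1--00,1-1-0
  m22 ⊆ --110,1-1-0
  m24 ⊆ --000,-1-00,1--00,11--0,11-0-
  m25 ⊆ 11-0- [E]
  m26 ⊆ 11--0 [E]
  m28 ⊆ -1-00,-11--,1--00,1-1-0,11--0,11-0-
  m29 ⊆ -11--,11-0-
  m30 ⊆ --110,-11--,1-1-0,11--0
  m31 ⊆ -11-- [E]
E = {-11--, 0-1-1, 01-11, 10011, 11--0, 11-0-}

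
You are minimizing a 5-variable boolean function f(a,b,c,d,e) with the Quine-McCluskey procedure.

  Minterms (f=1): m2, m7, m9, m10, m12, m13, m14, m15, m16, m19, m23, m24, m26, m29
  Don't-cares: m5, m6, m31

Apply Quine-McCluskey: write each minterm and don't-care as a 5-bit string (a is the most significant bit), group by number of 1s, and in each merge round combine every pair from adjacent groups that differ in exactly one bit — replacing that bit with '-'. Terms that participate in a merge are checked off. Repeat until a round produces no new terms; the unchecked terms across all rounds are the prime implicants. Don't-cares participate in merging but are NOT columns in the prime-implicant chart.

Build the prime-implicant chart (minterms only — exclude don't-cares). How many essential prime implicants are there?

size-2^0 implicants → 00010(✓)  00101(✓)  00110(✓)  00111(✓)  01001(✓)  01010(✓)  01100(✓)  01101(✓)  01110(✓)  01111(✓)  10000(✓)  10011(✓)  10111(✓)  11000(✓)  11010(✓)  11101(✓)  11111(✓)
size-2^1 implicants → -0111(✓)  -1010  -1101(✓)  -1111(✓)  0-010(✓)  0-101(✓)  0-110(✓)  0-111(✓)  00-10(✓)  001-1(✓)  0011-(✓)  01-01  01-10(✓)  011-0(✓)  011-1(✓)  0110-(✓)  0111-(✓)  1-000  1-111(✓)  10-11  110-0  111-1(✓)
size-2^2 implicants → --111  -11-1  0--10  0-1-1  0-11-  011--
Unchecked terms (primes): --111, -1010, -11-1, 0--10, 0-1-1, 0-11-, 01-01, 011--, 1-000, 10-11, 110-0
Minterm coverage:
  m2 ⊆ 0--10 [E]
  m7 ⊆ --111,0-1-1,0-11-
  m9 ⊆ 01-01 [E]
  m10 ⊆ -1010,0--10
  m12 ⊆ 011-- [E]
  m13 ⊆ -11-1,0-1-1,01-01,011--
  m14 ⊆ 0--10,0-11-,011--
  m15 ⊆ --111,-11-1,0-1-1,0-11-,011--
  m16 ⊆ 1-000 [E]
  m19 ⊆ 10-11 [E]
  m23 ⊆ --111,10-11
  m24 ⊆ 1-000,110-0
  m26 ⊆ -1010,110-0
  m29 ⊆ -11-1 [E]
E = {-11-1, 0--10, 01-01, 011--, 1-000, 10-11}

6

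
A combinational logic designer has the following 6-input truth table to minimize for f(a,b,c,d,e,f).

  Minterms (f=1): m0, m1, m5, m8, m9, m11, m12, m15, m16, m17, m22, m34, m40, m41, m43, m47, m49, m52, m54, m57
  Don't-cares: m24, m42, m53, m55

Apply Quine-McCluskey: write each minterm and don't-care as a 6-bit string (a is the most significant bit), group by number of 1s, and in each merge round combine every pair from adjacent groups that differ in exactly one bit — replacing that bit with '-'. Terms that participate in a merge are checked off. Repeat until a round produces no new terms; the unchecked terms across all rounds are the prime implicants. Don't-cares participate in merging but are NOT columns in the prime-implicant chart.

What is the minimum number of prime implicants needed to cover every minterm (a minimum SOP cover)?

Round 0: 000000✓ 000001✓ 000101✓ 001000✓ 001001✓ 001011✓ 001100✓ 001111✓ 010000✓ 010001✓ 010110✓ 011000✓ 100010✓ 101000✓ 101001✓ 101010✓ 101011✓ 101111✓ 110001✓ 110100✓ 110101✓ 110110✓ 110111✓ 111001✓
Round 1: -01000✓ -01001✓ -01011✓ -01111✓ -10001 -10110 0-0000✓ 0-0001✓ 0-1000✓ 00-000✓ 00-001✓ 000-01 00000-✓ 001-00 001-11✓ 0010-1✓ 00100-✓ 01-000✓ 01000-✓ 1-1001 10-010 101-11✓ 1010-0✓ 1010-1✓ 10100-✓ 10101-✓ 11-001 110-01 1101-0✓ 1101-1✓ 11010-✓ 11011-✓
Round 2: -01-11 -010-1 -0100- 0--000 0-000- 00-00- 1010-- 1101--
PIs = {-01-11, -010-1, -0100-, -10001, -10110, 0--000, 0-000-, 00-00-, 000-01, 001-00, 1-1001, 10-010, 1010--, 11-001, 110-01, 1101--}
Coverage chart:
  m0: 0--000,0-000-,00-00-
  m1: 0-000-,00-00-,000-01
  m5: 000-01 ←essential
  m8: -0100-,0--000,00-00-,001-00
  m9: -010-1,-0100-,00-00-
  m11: -01-11,-010-1
  m12: 001-00 ←essential
  m15: -01-11 ←essential
  m16: 0--000,0-000-
  m17: -10001,0-000-
  m22: -10110 ←essential
  m34: 10-010 ←essential
  m40: -0100-,1010--
  m41: -010-1,-0100-,1-1001,1010--
  m43: -01-11,-010-1,1010--
  m47: -01-11 ←essential
  m49: -10001,11-001,110-01
  m52: 1101-- ←essential
  m54: -10110,1101--
  m57: 1-1001,11-001
Essential: -01-11, -10110, 000-01, 001-00, 10-010, 1101--
Petrick residual → -0100-, 0-000-, 11-001
Min cover (9 terms): b'cef + b'cd'e' + bc'def' + a'c'd'e' + a'b'c'e'f + a'b'ce'f' + ab'd'ef' + abd'e'f + abc'd

9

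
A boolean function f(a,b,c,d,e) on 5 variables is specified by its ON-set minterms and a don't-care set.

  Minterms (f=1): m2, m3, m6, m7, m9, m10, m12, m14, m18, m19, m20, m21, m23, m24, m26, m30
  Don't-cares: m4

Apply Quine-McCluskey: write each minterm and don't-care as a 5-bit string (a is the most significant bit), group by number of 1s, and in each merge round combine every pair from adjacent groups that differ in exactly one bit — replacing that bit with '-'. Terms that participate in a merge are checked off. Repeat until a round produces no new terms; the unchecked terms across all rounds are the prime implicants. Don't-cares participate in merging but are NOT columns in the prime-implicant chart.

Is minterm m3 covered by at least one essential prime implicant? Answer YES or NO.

Round 0: 00010✓ 00011✓ 00100✓ 00110✓ 00111✓ 01001 01010✓ 01100✓ 01110✓ 10010✓ 10011✓ 10100✓ 10101✓ 10111✓ 11000✓ 11010✓ 11110✓
Round 1: -0010✓ -0011✓ -0100 -0111✓ -1010✓ -1110✓ 0-010✓ 0-100✓ 0-110✓ 00-10✓ 00-11✓ 0001-✓ 001-0✓ 0011-✓ 01-10✓ 011-0✓ 1-010✓ 10-11✓ 1001-✓ 101-1 1010- 11-10✓ 110-0
Round 2: --010 -0-11 -001- -1-10 0--10 0-1-0 00-1-
PIs = {--010, -0-11, -001-, -0100, -1-10, 0--10, 0-1-0, 00-1-, 01001, 101-1, 1010-, 110-0}
Coverage chart:
  m2: --010,-001-,0--10,00-1-
  m3: -0-11,-001-,00-1-
  m6: 0--10,0-1-0,00-1-
  m7: -0-11,00-1-
  m9: 01001 ←essential
  m10: --010,-1-10,0--10
  m12: 0-1-0 ←essential
  m14: -1-10,0--10,0-1-0
  m18: --010,-001-
  m19: -0-11,-001-
  m20: -0100,1010-
  m21: 101-1,1010-
  m23: -0-11,101-1
  m24: 110-0 ←essential
  m26: --010,-1-10,110-0
  m30: -1-10 ←essential
Essential: -1-10, 0-1-0, 01001, 110-0

NO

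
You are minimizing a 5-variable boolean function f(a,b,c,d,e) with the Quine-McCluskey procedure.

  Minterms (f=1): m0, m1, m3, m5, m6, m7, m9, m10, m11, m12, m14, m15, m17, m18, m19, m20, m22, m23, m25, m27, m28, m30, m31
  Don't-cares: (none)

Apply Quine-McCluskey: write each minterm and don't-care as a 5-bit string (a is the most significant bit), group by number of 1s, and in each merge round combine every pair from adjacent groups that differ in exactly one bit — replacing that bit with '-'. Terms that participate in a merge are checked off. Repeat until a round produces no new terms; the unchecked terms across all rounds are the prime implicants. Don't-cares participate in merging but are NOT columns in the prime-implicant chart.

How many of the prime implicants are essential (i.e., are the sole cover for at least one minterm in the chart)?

size-2^0 implicants → 00000(✓)  00001(✓)  00011(✓)  00101(✓)  00110(✓)  00111(✓)  01001(✓)  01010(✓)  01011(✓)  01100(✓)  01110(✓)  01111(✓)  10001(✓)  10010(✓)  10011(✓)  10100(✓)  10110(✓)  10111(✓)  11001(✓)  11011(✓)  11100(✓)  11110(✓)  11111(✓)
size-2^1 implicants → -0001(✓)  -0011(✓)  -0110(✓)  -0111(✓)  -1001(✓)  -1011(✓)  -1100(✓)  -1110(✓)  -1111(✓)  0-001(✓)  0-011(✓)  0-110(✓)  0-111(✓)  00-01(✓)  00-11(✓)  000-1(✓)  0000-  001-1(✓)  0011-(✓)  01-10(✓)  01-11(✓)  010-1(✓)  0101-(✓)  011-0(✓)  0111-(✓)  1-001(✓)  1-011(✓)  1-100(✓)  1-110(✓)  1-111(✓)  10-10(✓)  10-11(✓)  100-1(✓)  1001-(✓)  101-0(✓)  1011-(✓)  11-11(✓)  110-1(✓)  111-0(✓)  1111-(✓)
size-2^2 implicants → --001(✓)  --011(✓)  --110(✓)  --111(✓)  -0-11(✓)  -00-1(✓)  -011-(✓)  -1-11(✓)  -10-1(✓)  -11-0  -111-(✓)  0--11(✓)  0-0-1(✓)  0-11-(✓)  00--1  01-1-  1--11(✓)  1-0-1(✓)  1-1-0  1-11-(✓)  10-1-
size-2^3 implicants → ---11  --0-1  --11-
Unchecked terms (primes): ---11, --0-1, --11-, -11-0, 00--1, 0000-, 01-1-, 1-1-0, 10-1-
Minterm coverage:
  m0 ⊆ 0000- [E]
  m1 ⊆ --0-1,00--1,0000-
  m3 ⊆ ---11,--0-1,00--1
  m5 ⊆ 00--1 [E]
  m6 ⊆ --11- [E]
  m7 ⊆ ---11,--11-,00--1
  m9 ⊆ --0-1 [E]
  m10 ⊆ 01-1- [E]
  m11 ⊆ ---11,--0-1,01-1-
  m12 ⊆ -11-0 [E]
  m14 ⊆ --11-,-11-0,01-1-
  m15 ⊆ ---11,--11-,01-1-
  m17 ⊆ --0-1 [E]
  m18 ⊆ 10-1- [E]
  m19 ⊆ ---11,--0-1,10-1-
  m20 ⊆ 1-1-0 [E]
  m22 ⊆ --11-,1-1-0,10-1-
  m23 ⊆ ---11,--11-,10-1-
  m25 ⊆ --0-1 [E]
  m27 ⊆ ---11,--0-1
  m28 ⊆ -11-0,1-1-0
  m30 ⊆ --11-,-11-0,1-1-0
  m31 ⊆ ---11,--11-
E = {--0-1, --11-, -11-0, 00--1, 0000-, 01-1-, 1-1-0, 10-1-}

8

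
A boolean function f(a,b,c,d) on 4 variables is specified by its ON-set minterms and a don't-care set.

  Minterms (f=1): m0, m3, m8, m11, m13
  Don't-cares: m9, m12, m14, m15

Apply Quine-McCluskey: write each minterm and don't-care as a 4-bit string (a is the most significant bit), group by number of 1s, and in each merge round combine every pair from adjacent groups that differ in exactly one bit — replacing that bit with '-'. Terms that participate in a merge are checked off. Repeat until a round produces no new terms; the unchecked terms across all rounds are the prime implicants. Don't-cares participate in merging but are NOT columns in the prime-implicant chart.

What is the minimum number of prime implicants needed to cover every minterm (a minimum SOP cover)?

[col 0] 0000*, 0011*, 1000*, 1001*, 1011*, 1100*, 1101*, 1110*, 1111*
[col 1] -000, -011, 1-00*, 1-01*, 1-11*, 10-1*, 100-*, 11-0*, 11-1*, 110-*, 111-*
[col 2] 1--1, 1-0-, 11--
Prime implicants: -000, -011, 1--1, 1-0-, 11--
PI chart (minterm → PIs covering it):
  0 | -000  (sole → essential)
  3 | -011  (sole → essential)
  8 | -000,1-0-
  11 | -011,1--1
  13 | 1--1,1-0-,11--
Essential prime implicants: -000, -011
Petrick residual → 1--1
Minimum SOP uses 3 PIs: b'c'd' + b'cd + ad

3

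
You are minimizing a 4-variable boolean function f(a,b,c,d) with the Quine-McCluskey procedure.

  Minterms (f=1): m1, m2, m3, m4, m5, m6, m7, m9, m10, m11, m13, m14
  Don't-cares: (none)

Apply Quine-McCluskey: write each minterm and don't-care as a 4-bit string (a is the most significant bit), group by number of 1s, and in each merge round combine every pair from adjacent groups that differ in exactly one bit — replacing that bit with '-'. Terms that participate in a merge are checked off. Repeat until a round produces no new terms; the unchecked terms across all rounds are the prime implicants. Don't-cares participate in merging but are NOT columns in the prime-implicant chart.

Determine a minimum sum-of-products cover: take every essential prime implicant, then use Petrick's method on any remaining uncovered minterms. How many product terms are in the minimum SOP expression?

[col 0] 0001*, 0010*, 0011*, 0100*, 0101*, 0110*, 0111*, 1001*, 1010*, 1011*, 1101*, 1110*
[col 1] -001*, -010*, -011*, -101*, -110*, 0-01*, 0-10*, 0-11*, 00-1*, 001-*, 01-0*, 01-1*, 010-*, 011-*, 1-01*, 1-10*, 10-1*, 101-*
[col 2] --01, --10, -0-1, -01-, 0--1, 0-1-, 01--
Prime implicants: --01, --10, -0-1, -01-, 0--1, 0-1-, 01--
PI chart (minterm → PIs covering it):
  1 | --01,-0-1,0--1
  2 | --10,-01-,0-1-
  3 | -0-1,-01-,0--1,0-1-
  4 | 01--  (sole → essential)
  5 | --01,0--1,01--
  6 | --10,0-1-,01--
  7 | 0--1,0-1-,01--
  9 | --01,-0-1
  10 | --10,-01-
  11 | -0-1,-01-
  13 | --01  (sole → essential)
  14 | --10  (sole → essential)
Essential prime implicants: --01, --10, 01--
Petrick residual → -0-1
Minimum SOP uses 4 PIs: c'd + cd' + b'd + a'b

4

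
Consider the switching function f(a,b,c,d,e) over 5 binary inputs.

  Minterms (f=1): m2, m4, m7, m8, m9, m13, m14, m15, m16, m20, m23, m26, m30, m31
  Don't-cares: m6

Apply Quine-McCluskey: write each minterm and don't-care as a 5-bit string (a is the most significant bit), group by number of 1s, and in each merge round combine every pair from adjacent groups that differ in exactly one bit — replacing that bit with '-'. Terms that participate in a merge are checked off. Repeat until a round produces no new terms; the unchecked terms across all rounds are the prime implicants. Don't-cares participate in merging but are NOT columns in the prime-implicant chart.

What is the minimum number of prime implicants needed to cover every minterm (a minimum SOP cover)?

size-2^0 implicants → 00010(✓)  00100(✓)  00110(✓)  00111(✓)  01000(✓)  01001(✓)  01101(✓)  01110(✓)  01111(✓)  10000(✓)  10100(✓)  10111(✓)  11010(✓)  11110(✓)  11111(✓)
size-2^1 implicants → -0100  -0111(✓)  -1110(✓)  -1111(✓)  0-110(✓)  0-111(✓)  00-10  001-0  0011-(✓)  01-01  0100-  011-1  0111-(✓)  1-111(✓)  10-00  11-10  1111-(✓)
size-2^2 implicants → --111  -111-  0-11-
Unchecked terms (primes): --111, -0100, -111-, 0-11-, 00-10, 001-0, 01-01, 0100-, 011-1, 10-00, 11-10
Minterm coverage:
  m2 ⊆ 00-10 [E]
  m4 ⊆ -0100,001-0
  m7 ⊆ --111,0-11-
  m8 ⊆ 0100- [E]
  m9 ⊆ 01-01,0100-
  m13 ⊆ 01-01,011-1
  m14 ⊆ -111-,0-11-
  m15 ⊆ --111,-111-,0-11-,011-1
  m16 ⊆ 10-00 [E]
  m20 ⊆ -0100,10-00
  m23 ⊆ --111 [E]
  m26 ⊆ 11-10 [E]
  m30 ⊆ -111-,11-10
  m31 ⊆ --111,-111-
E = {--111, 00-10, 0100-, 10-00, 11-10}
Petrick residual → -0100, -111-, 01-01
Cover = cde + b'cd'e' + bcd + a'b'de' + a'bd'e + a'bc'd' + ab'd'e' + abde'  |cover|=8

8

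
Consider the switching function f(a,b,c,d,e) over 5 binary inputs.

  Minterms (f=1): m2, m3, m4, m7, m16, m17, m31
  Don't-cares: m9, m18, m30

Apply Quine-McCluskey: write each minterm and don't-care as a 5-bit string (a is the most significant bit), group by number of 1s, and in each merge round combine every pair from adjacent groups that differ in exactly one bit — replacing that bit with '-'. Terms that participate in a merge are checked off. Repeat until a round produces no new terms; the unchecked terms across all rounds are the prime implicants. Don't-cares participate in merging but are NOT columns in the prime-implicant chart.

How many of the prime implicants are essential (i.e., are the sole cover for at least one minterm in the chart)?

4

size-2^0 implicants → 00010(✓)  00011(✓)  00100  00111(✓)  01001  10000(✓)  10001(✓)  10010(✓)  11110(✓)  11111(✓)
size-2^1 implicants → -0010  00-11  0001-  100-0  1000-  1111-
Unchecked terms (primes): -0010, 00-11, 0001-, 00100, 01001, 100-0, 1000-, 1111-
Minterm coverage:
  m2 ⊆ -0010,0001-
  m3 ⊆ 00-11,0001-
  m4 ⊆ 00100 [E]
  m7 ⊆ 00-11 [E]
  m16 ⊆ 100-0,1000-
  m17 ⊆ 1000- [E]
  m31 ⊆ 1111- [E]
E = {00-11, 00100, 1000-, 1111-}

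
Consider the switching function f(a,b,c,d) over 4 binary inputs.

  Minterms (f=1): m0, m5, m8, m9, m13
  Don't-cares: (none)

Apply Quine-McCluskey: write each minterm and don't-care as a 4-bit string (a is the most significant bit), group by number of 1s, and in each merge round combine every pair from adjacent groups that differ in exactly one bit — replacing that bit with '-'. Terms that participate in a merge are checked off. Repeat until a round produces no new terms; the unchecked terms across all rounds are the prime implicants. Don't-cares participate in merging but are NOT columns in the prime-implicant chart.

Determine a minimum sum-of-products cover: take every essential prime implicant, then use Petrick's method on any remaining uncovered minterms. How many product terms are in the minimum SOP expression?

3

[col 0] 0000*, 0101*, 1000*, 1001*, 1101*
[col 1] -000, -101, 1-01, 100-
Prime implicants: -000, -101, 1-01, 100-
PI chart (minterm → PIs covering it):
  0 | -000  (sole → essential)
  5 | -101  (sole → essential)
  8 | -000,100-
  9 | 1-01,100-
  13 | -101,1-01
Essential prime implicants: -000, -101
Petrick residual → 1-01
Minimum SOP uses 3 PIs: b'c'd' + bc'd + ac'd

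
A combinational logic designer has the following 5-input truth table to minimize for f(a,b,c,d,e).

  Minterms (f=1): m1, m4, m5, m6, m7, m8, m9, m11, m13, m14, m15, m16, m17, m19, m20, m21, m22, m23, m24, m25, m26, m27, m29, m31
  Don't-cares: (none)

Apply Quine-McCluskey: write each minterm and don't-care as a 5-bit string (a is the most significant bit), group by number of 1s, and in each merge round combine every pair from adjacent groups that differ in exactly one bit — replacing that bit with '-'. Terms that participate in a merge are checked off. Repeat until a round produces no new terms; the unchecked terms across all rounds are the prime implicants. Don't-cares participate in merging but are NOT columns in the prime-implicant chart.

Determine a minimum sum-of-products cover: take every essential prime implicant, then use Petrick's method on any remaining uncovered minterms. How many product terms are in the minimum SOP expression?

size-2^0 implicants → 00001(✓)  00100(✓)  00101(✓)  00110(✓)  00111(✓)  01000(✓)  01001(✓)  01011(✓)  01101(✓)  01110(✓)  01111(✓)  10000(✓)  10001(✓)  10011(✓)  10100(✓)  10101(✓)  10110(✓)  10111(✓)  11000(✓)  11001(✓)  11010(✓)  11011(✓)  11101(✓)  11111(✓)
size-2^1 implicants → -0001(✓)  -0100(✓)  -0101(✓)  -0110(✓)  -0111(✓)  -1000(✓)  -1001(✓)  -1011(✓)  -1101(✓)  -1111(✓)  0-001(✓)  0-101(✓)  0-110(✓)  0-111(✓)  00-01(✓)  001-0(✓)  001-1(✓)  0010-(✓)  0011-(✓)  01-01(✓)  01-11(✓)  010-1(✓)  0100-(✓)  011-1(✓)  0111-(✓)  1-000(✓)  1-001(✓)  1-011(✓)  1-101(✓)  1-111(✓)  10-00(✓)  10-01(✓)  10-11(✓)  100-1(✓)  1000-(✓)  101-0(✓)  101-1(✓)  1010-(✓)  1011-(✓)  11-01(✓)  11-11(✓)  110-0(✓)  110-1(✓)  1100-(✓)  1101-(✓)  111-1(✓)
size-2^2 implicants → --001(✓)  --101(✓)  --111(✓)  -0-01(✓)  -01-0(✓)  -01-1(✓)  -010-(✓)  -011-(✓)  -1-01(✓)  -1-11(✓)  -10-1(✓)  -100-  -11-1(✓)  0--01(✓)  0-1-1(✓)  0-11-  001--(✓)  01--1(✓)  1--01(✓)  1--11(✓)  1-0-1(✓)  1-00-  1-1-1(✓)  10--1(✓)  10-0-  101--(✓)  11--1(✓)  110--
size-2^3 implicants → ---01  --1-1  -01--  -1--1  1---1
Unchecked terms (primes): ---01, --1-1, -01--, -1--1, -100-, 0-11-, 1---1, 1-00-, 10-0-, 110--
Minterm coverage:
  m1 ⊆ ---01 [E]
  m4 ⊆ -01-- [E]
  m5 ⊆ ---01,--1-1,-01--
  m6 ⊆ -01--,0-11-
  m7 ⊆ --1-1,-01--,0-11-
  m8 ⊆ -100- [E]
  m9 ⊆ ---01,-1--1,-100-
  m11 ⊆ -1--1 [E]
  m13 ⊆ ---01,--1-1,-1--1
  m14 ⊆ 0-11- [E]
  m15 ⊆ --1-1,-1--1,0-11-
  m16 ⊆ 1-00-,10-0-
  m17 ⊆ ---01,1---1,1-00-,10-0-
  m19 ⊆ 1---1 [E]
  m20 ⊆ -01--,10-0-
  m21 ⊆ ---01,--1-1,-01--,1---1,10-0-
  m22 ⊆ -01-- [E]
  m23 ⊆ --1-1,-01--,1---1
  m24 ⊆ -100-,1-00-,110--
  m25 ⊆ ---01,-1--1,-100-,1---1,1-00-,110--
  m26 ⊆ 110-- [E]
  m27 ⊆ -1--1,1---1,110--
  m29 ⊆ ---01,--1-1,-1--1,1---1
  m31 ⊆ --1-1,-1--1,1---1
E = {---01, -01--, -1--1, -100-, 0-11-, 1---1, 110--}
Petrick residual → 1-00-
Cover = d'e + b'c + be + bc'd' + a'cd + ae + ac'd' + abc'  |cover|=8

8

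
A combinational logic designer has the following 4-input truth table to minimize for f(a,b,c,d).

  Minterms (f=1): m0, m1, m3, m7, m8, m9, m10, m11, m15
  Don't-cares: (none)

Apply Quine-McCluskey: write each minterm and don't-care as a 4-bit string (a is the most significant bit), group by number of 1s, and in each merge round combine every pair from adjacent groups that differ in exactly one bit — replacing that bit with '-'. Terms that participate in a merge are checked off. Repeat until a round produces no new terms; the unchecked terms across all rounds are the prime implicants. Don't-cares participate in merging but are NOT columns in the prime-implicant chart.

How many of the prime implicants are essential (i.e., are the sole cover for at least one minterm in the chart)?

3

Round 0: 0000✓ 0001✓ 0011✓ 0111✓ 1000✓ 1001✓ 1010✓ 1011✓ 1111✓
Round 1: -000✓ -001✓ -011✓ -111✓ 0-11✓ 00-1✓ 000-✓ 1-11✓ 10-0✓ 10-1✓ 100-✓ 101-✓
Round 2: --11 -0-1 -00- 10--
PIs = {--11, -0-1, -00-, 10--}
Coverage chart:
  m0: -00- ←essential
  m1: -0-1,-00-
  m3: --11,-0-1
  m7: --11 ←essential
  m8: -00-,10--
  m9: -0-1,-00-,10--
  m10: 10-- ←essential
  m11: --11,-0-1,10--
  m15: --11 ←essential
Essential: --11, -00-, 10--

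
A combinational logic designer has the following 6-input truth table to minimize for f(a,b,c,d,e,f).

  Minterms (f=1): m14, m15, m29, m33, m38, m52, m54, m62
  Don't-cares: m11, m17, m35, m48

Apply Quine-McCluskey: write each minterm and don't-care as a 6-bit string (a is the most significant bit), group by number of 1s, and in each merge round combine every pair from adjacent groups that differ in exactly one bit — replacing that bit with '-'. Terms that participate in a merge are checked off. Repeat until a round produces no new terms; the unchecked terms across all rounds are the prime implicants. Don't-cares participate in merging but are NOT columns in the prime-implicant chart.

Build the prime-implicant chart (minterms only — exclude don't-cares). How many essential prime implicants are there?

5

size-2^0 implicants → 001011(✓)  001110(✓)  001111(✓)  010001  011101  100001(✓)  100011(✓)  100110(✓)  110000(✓)  110100(✓)  110110(✓)  111110(✓)
size-2^1 implicants → 001-11  00111-  1-0110  1000-1  11-110  110-00  1101-0
Unchecked terms (primes): 001-11, 00111-, 010001, 011101, 1-0110, 1000-1, 11-110, 110-00, 1101-0
Minterm coverage:
  m14 ⊆ 00111- [E]
  m15 ⊆ 001-11,00111-
  m29 ⊆ 011101 [E]
  m33 ⊆ 1000-1 [E]
  m38 ⊆ 1-0110 [E]
  m52 ⊆ 110-00,1101-0
  m54 ⊆ 1-0110,11-110,1101-0
  m62 ⊆ 11-110 [E]
E = {00111-, 011101, 1-0110, 1000-1, 11-110}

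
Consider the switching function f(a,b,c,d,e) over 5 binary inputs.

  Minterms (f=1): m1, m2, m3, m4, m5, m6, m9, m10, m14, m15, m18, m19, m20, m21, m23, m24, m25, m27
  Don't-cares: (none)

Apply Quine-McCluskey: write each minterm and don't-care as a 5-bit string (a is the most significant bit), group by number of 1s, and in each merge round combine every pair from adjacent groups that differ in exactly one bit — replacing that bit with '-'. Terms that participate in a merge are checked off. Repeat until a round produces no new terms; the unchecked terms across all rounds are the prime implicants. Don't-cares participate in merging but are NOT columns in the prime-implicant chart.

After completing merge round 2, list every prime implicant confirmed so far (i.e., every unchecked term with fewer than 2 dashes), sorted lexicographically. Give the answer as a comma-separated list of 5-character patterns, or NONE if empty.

Round 0: 00001✓ 00010✓ 00011✓ 00100✓ 00101✓ 00110✓ 01001✓ 01010✓ 01110✓ 01111✓ 10010✓ 10011✓ 10100✓ 10101✓ 10111✓ 11000✓ 11001✓ 11011✓
Round 1: -0010✓ -0011✓ -0100✓ -0101✓ -1001 0-001 0-010✓ 0-110✓ 00-01 00-10✓ 000-1 0001-✓ 001-0 0010-✓ 01-10✓ 0111- 1-011 10-11 1001-✓ 101-1 1010-✓ 110-1 1100-
Round 2: -001- -010- 0--10
PIs = {-001-, -010-, -1001, 0--10, 0-001, 00-01, 000-1, 001-0, 0111-, 1-011, 10-11, 101-1, 110-1, 1100-}

-1001, 0-001, 00-01, 000-1, 001-0, 0111-, 1-011, 10-11, 101-1, 110-1, 1100-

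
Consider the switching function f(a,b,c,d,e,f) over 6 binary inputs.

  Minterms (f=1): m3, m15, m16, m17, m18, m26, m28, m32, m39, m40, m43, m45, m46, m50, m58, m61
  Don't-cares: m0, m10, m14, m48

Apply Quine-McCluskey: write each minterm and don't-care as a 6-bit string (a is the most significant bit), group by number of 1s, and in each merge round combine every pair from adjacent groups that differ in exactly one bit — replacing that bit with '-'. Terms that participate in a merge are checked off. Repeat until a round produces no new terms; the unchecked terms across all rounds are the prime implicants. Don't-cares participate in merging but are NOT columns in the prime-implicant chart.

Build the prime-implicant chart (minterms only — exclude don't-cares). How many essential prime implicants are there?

10

Round 0: 000000✓ 000011 001010✓ 001110✓ 001111✓ 010000✓ 010001✓ 010010✓ 011010✓ 011100 100000✓ 100111 101000✓ 101011 101101✓ 101110✓ 110000✓ 110010✓ 111010✓ 111101✓
Round 1: -00000✓ -01110 -10000✓ -10010✓ -11010✓ 0-0000✓ 0-1010 001-10 00111- 01-010✓ 0100-0✓ 01000- 1-0000✓ 1-1101 10-000 11-010✓ 1100-0✓
Round 2: --0000 -1-010 -100-0
PIs = {--0000, -01110, -1-010, -100-0, 0-1010, 000011, 001-10, 00111-, 01000-, 011100, 1-1101, 10-000, 100111, 101011}
Coverage chart:
  m3: 000011 ←essential
  m15: 00111- ←essential
  m16: --0000,-100-0,01000-
  m17: 01000- ←essential
  m18: -1-010,-100-0
  m26: -1-010,0-1010
  m28: 011100 ←essential
  m32: --0000,10-000
  m39: 100111 ←essential
  m40: 10-000 ←essential
  m43: 101011 ←essential
  m45: 1-1101 ←essential
  m46: -01110 ←essential
  m50: -1-010,-100-0
  m58: -1-010 ←essential
  m61: 1-1101 ←essential
Essential: -01110, -1-010, 000011, 00111-, 01000-, 011100, 1-1101, 10-000, 100111, 101011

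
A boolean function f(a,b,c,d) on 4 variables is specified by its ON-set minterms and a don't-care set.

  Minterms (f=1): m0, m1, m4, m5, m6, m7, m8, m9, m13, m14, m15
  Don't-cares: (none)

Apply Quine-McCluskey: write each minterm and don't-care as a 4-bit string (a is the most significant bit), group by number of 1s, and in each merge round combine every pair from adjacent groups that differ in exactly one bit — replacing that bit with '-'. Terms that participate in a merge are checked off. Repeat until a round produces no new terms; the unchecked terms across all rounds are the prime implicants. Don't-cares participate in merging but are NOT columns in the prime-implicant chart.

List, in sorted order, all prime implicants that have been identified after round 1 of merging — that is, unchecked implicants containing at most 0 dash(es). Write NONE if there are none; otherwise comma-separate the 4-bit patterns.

NONE

Round 0: 0000✓ 0001✓ 0100✓ 0101✓ 0110✓ 0111✓ 1000✓ 1001✓ 1101✓ 1110✓ 1111✓
Round 1: -000✓ -001✓ -101✓ -110✓ -111✓ 0-00✓ 0-01✓ 000-✓ 01-0✓ 01-1✓ 010-✓ 011-✓ 1-01✓ 100-✓ 11-1✓ 111-✓
Round 2: --01 -00- -1-1 -11- 0-0- 01--
PIs = {--01, -00-, -1-1, -11-, 0-0-, 01--}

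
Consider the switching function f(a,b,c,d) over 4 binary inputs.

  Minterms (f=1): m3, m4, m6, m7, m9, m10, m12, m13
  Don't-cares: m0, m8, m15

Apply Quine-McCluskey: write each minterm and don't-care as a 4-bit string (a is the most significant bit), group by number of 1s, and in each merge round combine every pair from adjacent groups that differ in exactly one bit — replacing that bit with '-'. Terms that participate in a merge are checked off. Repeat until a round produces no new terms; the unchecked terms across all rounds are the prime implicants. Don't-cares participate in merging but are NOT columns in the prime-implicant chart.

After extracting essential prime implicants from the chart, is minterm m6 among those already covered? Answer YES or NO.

NO

[col 0] 0000*, 0011*, 0100*, 0110*, 0111*, 1000*, 1001*, 1010*, 1100*, 1101*, 1111*
[col 1] -000*, -100*, -111, 0-00*, 0-11, 01-0, 011-, 1-00*, 1-01*, 10-0, 100-*, 11-1, 110-*
[col 2] --00, 1-0-
Prime implicants: --00, -111, 0-11, 01-0, 011-, 1-0-, 10-0, 11-1
PI chart (minterm → PIs covering it):
  3 | 0-11  (sole → essential)
  4 | --00,01-0
  6 | 01-0,011-
  7 | -111,0-11,011-
  9 | 1-0-  (sole → essential)
  10 | 10-0  (sole → essential)
  12 | --00,1-0-
  13 | 1-0-,11-1
Essential prime implicants: 0-11, 1-0-, 10-0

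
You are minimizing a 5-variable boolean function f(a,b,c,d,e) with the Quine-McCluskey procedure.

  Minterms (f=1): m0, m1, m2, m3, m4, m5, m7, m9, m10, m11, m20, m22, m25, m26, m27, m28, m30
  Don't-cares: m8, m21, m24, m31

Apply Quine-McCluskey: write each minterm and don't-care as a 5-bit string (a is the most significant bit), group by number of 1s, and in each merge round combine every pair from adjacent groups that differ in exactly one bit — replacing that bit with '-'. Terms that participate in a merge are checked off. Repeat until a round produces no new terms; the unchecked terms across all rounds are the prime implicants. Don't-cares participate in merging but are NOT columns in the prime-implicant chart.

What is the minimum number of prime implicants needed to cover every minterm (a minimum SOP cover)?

5

size-2^0 implicants → 00000(✓)  00001(✓)  00010(✓)  00011(✓)  00100(✓)  00101(✓)  00111(✓)  01000(✓)  01001(✓)  01010(✓)  01011(✓)  10100(✓)  10101(✓)  10110(✓)  11000(✓)  11001(✓)  11010(✓)  11011(✓)  11100(✓)  11110(✓)  11111(✓)
size-2^1 implicants → -0100(✓)  -0101(✓)  -1000(✓)  -1001(✓)  -1010(✓)  -1011(✓)  0-000(✓)  0-001(✓)  0-010(✓)  0-011(✓)  00-00(✓)  00-01(✓)  00-11(✓)  000-0(✓)  000-1(✓)  0000-(✓)  0001-(✓)  001-1(✓)  0010-(✓)  010-0(✓)  010-1(✓)  0100-(✓)  0101-(✓)  1-100(✓)  1-110(✓)  101-0(✓)  1010-(✓)  11-00(✓)  11-10(✓)  11-11(✓)  110-0(✓)  110-1(✓)  1100-(✓)  1101-(✓)  111-0(✓)  1111-(✓)
size-2^2 implicants → -010-  -10-0(✓)  -10-1(✓)  -100-(✓)  -101-(✓)  0-0-0(✓)  0-0-1(✓)  0-00-(✓)  0-01-(✓)  00--1  00-0-  000--(✓)  010--(✓)  1-1-0  11--0  11-1-  110--(✓)
size-2^3 implicants → -10--  0-0--
Unchecked terms (primes): -010-, -10--, 0-0--, 00--1, 00-0-, 1-1-0, 11--0, 11-1-
Minterm coverage:
  m0 ⊆ 0-0--,00-0-
  m1 ⊆ 0-0--,00--1,00-0-
  m2 ⊆ 0-0-- [E]
  m3 ⊆ 0-0--,00--1
  m4 ⊆ -010-,00-0-
  m5 ⊆ -010-,00--1,00-0-
  m7 ⊆ 00--1 [E]
  m9 ⊆ -10--,0-0--
  m10 ⊆ -10--,0-0--
  m11 ⊆ -10--,0-0--
  m20 ⊆ -010-,1-1-0
  m22 ⊆ 1-1-0 [E]
  m25 ⊆ -10-- [E]
  m26 ⊆ -10--,11--0,11-1-
  m27 ⊆ -10--,11-1-
  m28 ⊆ 1-1-0,11--0
  m30 ⊆ 1-1-0,11--0,11-1-
E = {-10--, 0-0--, 00--1, 1-1-0}
Petrick residual → -010-
Cover = b'cd' + bc' + a'c' + a'b'e + ace'  |cover|=5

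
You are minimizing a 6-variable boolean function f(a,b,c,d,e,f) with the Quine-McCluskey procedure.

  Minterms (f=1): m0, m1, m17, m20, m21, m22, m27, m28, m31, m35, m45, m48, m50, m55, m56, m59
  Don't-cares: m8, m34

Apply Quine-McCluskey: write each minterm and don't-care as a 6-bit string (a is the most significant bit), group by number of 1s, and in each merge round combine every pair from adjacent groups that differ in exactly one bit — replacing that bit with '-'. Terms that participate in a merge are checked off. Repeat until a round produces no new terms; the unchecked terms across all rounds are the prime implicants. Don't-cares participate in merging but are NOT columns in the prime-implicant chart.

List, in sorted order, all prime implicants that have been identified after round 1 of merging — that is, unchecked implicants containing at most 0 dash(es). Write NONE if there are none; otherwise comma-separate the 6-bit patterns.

101101, 110111

[col 0] 000000*, 000001*, 001000*, 010001*, 010100*, 010101*, 010110*, 011011*, 011100*, 011111*, 100010*, 100011*, 101101, 110000*, 110010*, 110111, 111000*, 111011*
[col 1] -11011, 0-0001, 00-000, 00000-, 01-100, 010-01, 0101-0, 01010-, 011-11, 1-0010, 10001-, 11-000, 1100-0
Prime implicants: -11011, 0-0001, 00-000, 00000-, 01-100, 010-01, 0101-0, 01010-, 011-11, 1-0010, 10001-, 101101, 11-000, 1100-0, 110111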